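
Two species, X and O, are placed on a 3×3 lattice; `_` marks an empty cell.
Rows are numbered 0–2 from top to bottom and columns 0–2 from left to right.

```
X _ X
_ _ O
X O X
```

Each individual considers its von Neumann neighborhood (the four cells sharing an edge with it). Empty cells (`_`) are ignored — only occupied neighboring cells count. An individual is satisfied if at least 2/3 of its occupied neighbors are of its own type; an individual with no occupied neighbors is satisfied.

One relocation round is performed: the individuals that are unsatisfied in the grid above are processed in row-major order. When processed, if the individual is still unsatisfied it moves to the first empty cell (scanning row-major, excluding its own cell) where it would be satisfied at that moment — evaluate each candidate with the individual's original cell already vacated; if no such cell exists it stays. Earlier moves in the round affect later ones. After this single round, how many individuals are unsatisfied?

Initially unsatisfied (in order): (0,2), (1,2), (2,0), (2,1), (2,2).
  (0,2) → (0,1).
  (1,2): no empty cell satisfies it; stays.
  (2,0) → (1,0).
  (2,1): no empty cell satisfies it; stays.
  (2,2): no empty cell satisfies it; stays.
Resulting grid:
X X _
X _ O
_ O X
Unsatisfied now: (1,2), (2,1), (2,2).

3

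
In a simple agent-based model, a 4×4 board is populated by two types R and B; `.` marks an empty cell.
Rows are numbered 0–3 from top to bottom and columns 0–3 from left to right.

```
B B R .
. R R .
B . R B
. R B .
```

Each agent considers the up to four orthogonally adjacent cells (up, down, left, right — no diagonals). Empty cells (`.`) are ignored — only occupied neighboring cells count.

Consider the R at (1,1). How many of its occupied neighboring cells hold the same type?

1

Occupied neighbors of (1,1): (0,1)=B, (1,2)=R.
Same type (R): 1 of 2.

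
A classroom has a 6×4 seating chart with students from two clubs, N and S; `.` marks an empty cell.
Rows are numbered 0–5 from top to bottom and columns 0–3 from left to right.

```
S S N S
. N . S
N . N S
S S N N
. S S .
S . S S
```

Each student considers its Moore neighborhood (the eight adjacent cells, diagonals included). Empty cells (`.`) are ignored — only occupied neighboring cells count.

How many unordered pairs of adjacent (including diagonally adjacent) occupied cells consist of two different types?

Scan each occupied cell's neighbors to the right and below (and the two forward diagonals) so each pair is counted once.
From row 0: 5 unlike of 8 pairs (running 5/8).
From row 1: 1 unlike of 4 pairs (running 6/12).
From row 2: 6 unlike of 8 pairs (running 12/20).
From row 3: 4 unlike of 9 pairs (running 16/29).
From row 4: 0 unlike of 5 pairs (running 16/34).
From row 5: 0 unlike of 1 pairs (running 16/35).
Total adjacent occupied pairs: 35; unlike-type pairs: 16.

16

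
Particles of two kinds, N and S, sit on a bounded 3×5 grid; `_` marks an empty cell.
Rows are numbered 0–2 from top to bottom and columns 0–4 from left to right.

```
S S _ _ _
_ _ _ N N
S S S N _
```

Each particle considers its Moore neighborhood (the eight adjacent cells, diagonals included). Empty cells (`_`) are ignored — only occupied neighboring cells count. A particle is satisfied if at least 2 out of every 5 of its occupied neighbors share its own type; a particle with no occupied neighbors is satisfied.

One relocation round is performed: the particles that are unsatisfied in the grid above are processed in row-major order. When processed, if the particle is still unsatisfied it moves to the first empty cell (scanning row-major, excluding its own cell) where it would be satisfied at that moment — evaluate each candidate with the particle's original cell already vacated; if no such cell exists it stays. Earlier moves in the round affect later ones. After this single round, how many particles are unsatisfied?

0

Initially unsatisfied (in order): (2,2).
  (2,2) → (0,2).
Resulting grid:
S S S _ _
_ _ _ N N
S S _ N _
All satisfied now.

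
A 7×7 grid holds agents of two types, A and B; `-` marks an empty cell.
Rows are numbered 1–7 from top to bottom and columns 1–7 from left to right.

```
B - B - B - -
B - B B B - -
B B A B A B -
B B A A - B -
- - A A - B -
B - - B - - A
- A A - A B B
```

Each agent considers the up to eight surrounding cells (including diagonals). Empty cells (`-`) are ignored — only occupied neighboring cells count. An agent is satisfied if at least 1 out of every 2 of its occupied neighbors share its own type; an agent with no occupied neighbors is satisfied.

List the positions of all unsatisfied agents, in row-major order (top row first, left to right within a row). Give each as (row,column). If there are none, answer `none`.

(3,3), (3,4), (3,5), (6,1), (6,4), (6,7), (7,5), (7,6)

Row 1: (1,1)B 1/1 ✓ · (1,3)B 2/2 ✓ · (1,5)B 2/2 ✓
Row 2: (2,1)B 3/3 ✓ · (2,3)B 4/5 ✓ · (2,4)B 5/7 ✓ · (2,5)B 4/5 ✓
Row 3: (3,1)B 4/4 ✓ · (3,2)B 5/7 ✓ · (3,3)A 2/7 ✗ · (3,4)B 3/7 ✗ · (3,5)A 1/6 ✗ · (3,6)B 2/3 ✓
Row 4: (4,1)B 3/3 ✓ · (4,2)B 3/6 ✓ · (4,3)A 4/7 ✓ · (4,4)A 5/6 ✓ · (4,6)B 2/3 ✓
Row 5: (5,3)A 3/5 ✓ · (5,4)A 3/4 ✓ · (5,6)B 1/2 ✓
Row 6: (6,1)B 0/1 ✗ · (6,4)B 0/4 ✗ · (6,7)A 0/3 ✗
Row 7: (7,2)A 1/2 ✓ · (7,3)A 1/2 ✓ · (7,5)A 0/2 ✗ · (7,6)B 1/3 ✗ · (7,7)B 1/2 ✓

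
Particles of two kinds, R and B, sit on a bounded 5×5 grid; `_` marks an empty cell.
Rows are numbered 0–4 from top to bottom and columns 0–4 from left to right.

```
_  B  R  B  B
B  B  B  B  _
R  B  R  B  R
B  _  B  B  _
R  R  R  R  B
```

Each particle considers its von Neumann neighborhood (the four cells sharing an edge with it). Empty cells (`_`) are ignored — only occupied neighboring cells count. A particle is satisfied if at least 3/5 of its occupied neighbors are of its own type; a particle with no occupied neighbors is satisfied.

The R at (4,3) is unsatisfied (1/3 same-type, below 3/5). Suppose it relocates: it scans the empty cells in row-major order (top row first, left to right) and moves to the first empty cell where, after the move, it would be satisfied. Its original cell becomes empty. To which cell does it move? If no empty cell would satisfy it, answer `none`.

none

Vacating (4,3). Empty cells in order:
  (0,0): 0/2 same-type → still unsatisfied.
  (1,4): 1/3 same-type → still unsatisfied.
  (3,1): 1/4 same-type → still unsatisfied.
  (3,4): 1/3 same-type → still unsatisfied.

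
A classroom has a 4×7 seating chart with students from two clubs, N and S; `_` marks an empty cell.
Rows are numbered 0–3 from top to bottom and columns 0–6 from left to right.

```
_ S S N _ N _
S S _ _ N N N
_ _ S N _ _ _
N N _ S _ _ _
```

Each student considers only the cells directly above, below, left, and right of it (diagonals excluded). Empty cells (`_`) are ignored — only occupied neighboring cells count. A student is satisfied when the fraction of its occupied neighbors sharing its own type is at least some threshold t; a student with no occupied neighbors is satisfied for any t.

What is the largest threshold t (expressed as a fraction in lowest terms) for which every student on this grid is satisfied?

0/1

Row 0: (0,1)S 2/2 · (0,2)S 1/2 · (0,3)N 0/1 · (0,5)N 1/1
Row 1: (1,0)S 1/1 · (1,1)S 2/2 · (1,4)N 1/1 · (1,5)N 3/3 · (1,6)N 1/1
Row 2: (2,2)S 0/1 · (2,3)N 0/2
Row 3: (3,0)N 1/1 · (3,1)N 1/1 · (3,3)S 0/1
The smallest same-type fraction is 0/1 at (0,3), which reduces to 0/1. Any threshold above that leaves this student unsatisfied.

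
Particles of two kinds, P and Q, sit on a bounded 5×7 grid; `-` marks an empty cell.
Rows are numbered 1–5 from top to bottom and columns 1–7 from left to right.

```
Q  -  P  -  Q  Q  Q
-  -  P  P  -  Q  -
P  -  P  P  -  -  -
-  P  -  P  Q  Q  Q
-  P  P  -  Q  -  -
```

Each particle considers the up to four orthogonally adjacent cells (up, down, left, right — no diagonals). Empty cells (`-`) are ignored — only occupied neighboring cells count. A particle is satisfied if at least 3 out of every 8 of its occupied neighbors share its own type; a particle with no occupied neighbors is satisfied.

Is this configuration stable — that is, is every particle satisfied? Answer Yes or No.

(1,1)Q 0/0 satisfied
(1,3)P 1/1 satisfied
(1,5)Q 1/1 satisfied
(1,6)Q 3/3 satisfied
(1,7)Q 1/1 satisfied
(2,3)P 3/3 satisfied
(2,4)P 2/2 satisfied
(2,6)Q 1/1 satisfied
(3,1)P 0/0 satisfied
(3,3)P 2/2 satisfied
(3,4)P 3/3 satisfied
(4,2)P 1/1 satisfied
(4,4)P 1/2 satisfied
(4,5)Q 2/3 satisfied
(4,6)Q 2/2 satisfied
(4,7)Q 1/1 satisfied
(5,2)P 2/2 satisfied
(5,3)P 1/1 satisfied
(5,5)Q 1/1 satisfied
All meet the threshold, so the configuration is stable.

Yes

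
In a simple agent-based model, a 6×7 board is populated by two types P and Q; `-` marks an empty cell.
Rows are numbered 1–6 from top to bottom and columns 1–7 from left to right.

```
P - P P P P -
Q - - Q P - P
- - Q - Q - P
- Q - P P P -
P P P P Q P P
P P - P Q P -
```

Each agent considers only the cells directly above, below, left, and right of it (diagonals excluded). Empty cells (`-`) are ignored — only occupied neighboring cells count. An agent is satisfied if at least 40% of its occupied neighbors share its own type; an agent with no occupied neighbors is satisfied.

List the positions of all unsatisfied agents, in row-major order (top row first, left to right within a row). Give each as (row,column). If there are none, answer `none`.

Row 1: (1,1)P 0/1 unhappy · (1,3)P 1/1 ok · (1,4)P 2/3 ok · (1,5)P 3/3 ok · (1,6)P 1/1 ok
Row 2: (2,1)Q 0/1 unhappy · (2,4)Q 0/2 unhappy · (2,5)P 1/3 unhappy · (2,7)P 1/1 ok
Row 3: (3,3)Q 0/0 ok · (3,5)Q 0/2 unhappy · (3,7)P 1/1 ok
Row 4: (4,2)Q 0/1 unhappy · (4,4)P 2/2 ok · (4,5)P 2/4 ok · (4,6)P 2/2 ok
Row 5: (5,1)P 2/2 ok · (5,2)P 3/4 ok · (5,3)P 2/2 ok · (5,4)P 3/4 ok · (5,5)Q 1/4 unhappy · (5,6)P 3/4 ok · (5,7)P 1/1 ok
Row 6: (6,1)P 2/2 ok · (6,2)P 2/2 ok · (6,4)P 1/2 ok · (6,5)Q 1/3 unhappy · (6,6)P 1/2 ok

(1,1), (2,1), (2,4), (2,5), (3,5), (4,2), (5,5), (6,5)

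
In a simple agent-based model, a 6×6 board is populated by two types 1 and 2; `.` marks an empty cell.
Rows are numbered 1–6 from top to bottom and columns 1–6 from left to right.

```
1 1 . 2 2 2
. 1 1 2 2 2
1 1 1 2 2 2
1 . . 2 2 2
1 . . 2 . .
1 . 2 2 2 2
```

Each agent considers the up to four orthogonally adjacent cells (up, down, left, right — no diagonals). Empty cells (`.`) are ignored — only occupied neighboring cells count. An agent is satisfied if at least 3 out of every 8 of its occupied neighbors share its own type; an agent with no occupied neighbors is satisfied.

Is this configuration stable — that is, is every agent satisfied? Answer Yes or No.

Row 1: (1,1)1 1/1 ok · (1,2)1 2/2 ok · (1,4)2 2/2 ok · (1,5)2 3/3 ok · (1,6)2 2/2 ok
Row 2: (2,2)1 3/3 ok · (2,3)1 2/3 ok · (2,4)2 3/4 ok · (2,5)2 4/4 ok · (2,6)2 3/3 ok
Row 3: (3,1)1 2/2 ok · (3,2)1 3/3 ok · (3,3)1 2/3 ok · (3,4)2 3/4 ok · (3,5)2 4/4 ok · (3,6)2 3/3 ok
Row 4: (4,1)1 2/2 ok · (4,4)2 3/3 ok · (4,5)2 3/3 ok · (4,6)2 2/2 ok
Row 5: (5,1)1 2/2 ok · (5,4)2 2/2 ok
Row 6: (6,1)1 1/1 ok · (6,3)2 1/1 ok · (6,4)2 3/3 ok · (6,5)2 2/2 ok · (6,6)2 1/1 ok
All meet the threshold, so the configuration is stable.

Yes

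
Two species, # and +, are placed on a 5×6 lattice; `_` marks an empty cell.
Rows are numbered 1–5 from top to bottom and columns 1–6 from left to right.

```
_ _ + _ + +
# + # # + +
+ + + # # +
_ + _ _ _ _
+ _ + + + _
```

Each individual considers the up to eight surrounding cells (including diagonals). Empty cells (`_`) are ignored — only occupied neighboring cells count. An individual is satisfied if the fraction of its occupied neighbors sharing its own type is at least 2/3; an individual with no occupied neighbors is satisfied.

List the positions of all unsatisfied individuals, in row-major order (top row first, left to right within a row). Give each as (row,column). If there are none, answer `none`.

(1,3), (2,1), (2,3), (2,4), (2,5), (3,3), (3,4), (3,5)

Row 1: (1,3)+ 1/3 unhappy · (1,5)+ 3/4 ok · (1,6)+ 3/3 ok
Row 2: (2,1)# 0/3 unhappy · (2,2)+ 4/6 ok · (2,3)# 2/6 unhappy · (2,4)# 3/7 unhappy · (2,5)+ 4/7 unhappy · (2,6)+ 4/5 ok
Row 3: (3,1)+ 3/4 ok · (3,2)+ 4/6 ok · (3,3)+ 3/6 unhappy · (3,4)# 3/5 unhappy · (3,5)# 2/5 unhappy · (3,6)+ 2/3 ok
Row 4: (4,2)+ 5/5 ok
Row 5: (5,1)+ 1/1 ok · (5,3)+ 2/2 ok · (5,4)+ 2/2 ok · (5,5)+ 1/1 ok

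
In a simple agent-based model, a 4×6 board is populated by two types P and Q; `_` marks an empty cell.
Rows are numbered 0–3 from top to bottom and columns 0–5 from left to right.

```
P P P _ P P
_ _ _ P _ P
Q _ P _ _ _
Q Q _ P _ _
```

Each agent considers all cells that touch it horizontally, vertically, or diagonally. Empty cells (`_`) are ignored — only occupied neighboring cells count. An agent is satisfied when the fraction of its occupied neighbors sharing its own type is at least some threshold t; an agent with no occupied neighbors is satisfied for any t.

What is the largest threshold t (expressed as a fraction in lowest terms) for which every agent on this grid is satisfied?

2/3

Row 0: (0,0)P 1/1 · (0,1)P 2/2 · (0,2)P 2/2 · (0,4)P 3/3 · (0,5)P 2/2
Row 1: (1,3)P 3/3 · (1,5)P 2/2
Row 2: (2,0)Q 2/2 · (2,2)P 2/3
Row 3: (3,0)Q 2/2 · (3,1)Q 2/3 · (3,3)P 1/1
The smallest same-type fraction is 2/3 at (2,2), which reduces to 2/3. Any threshold above that leaves this agent unsatisfied.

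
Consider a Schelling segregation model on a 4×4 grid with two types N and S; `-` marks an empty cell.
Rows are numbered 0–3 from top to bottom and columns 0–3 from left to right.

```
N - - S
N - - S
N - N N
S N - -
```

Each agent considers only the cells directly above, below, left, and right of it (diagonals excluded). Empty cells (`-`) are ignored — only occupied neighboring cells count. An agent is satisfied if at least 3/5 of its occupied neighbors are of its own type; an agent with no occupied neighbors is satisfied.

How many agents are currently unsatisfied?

5

(0,0)N 1/1 satisfied
(0,3)S 1/1 satisfied
(1,0)N 2/2 satisfied
(1,3)S 1/2 not
(2,0)N 1/2 not
(2,2)N 1/1 satisfied
(2,3)N 1/2 not
(3,0)S 0/2 not
(3,1)N 0/1 not
Unsatisfied: (1,3), (2,0), (2,3), (3,0), (3,1) — 5 in total.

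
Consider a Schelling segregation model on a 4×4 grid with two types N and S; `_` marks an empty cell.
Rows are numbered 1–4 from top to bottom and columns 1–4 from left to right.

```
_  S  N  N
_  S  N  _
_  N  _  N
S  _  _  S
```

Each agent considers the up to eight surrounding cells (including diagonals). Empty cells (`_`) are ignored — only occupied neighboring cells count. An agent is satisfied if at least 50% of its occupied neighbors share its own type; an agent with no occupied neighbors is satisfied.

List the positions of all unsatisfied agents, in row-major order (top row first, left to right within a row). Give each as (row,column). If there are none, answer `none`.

(1,2)S 1/3 ✗
(1,3)N 2/4 ✓
(1,4)N 2/2 ✓
(2,2)S 1/4 ✗
(2,3)N 4/6 ✓
(3,2)N 1/3 ✗
(3,4)N 1/2 ✓
(4,1)S 0/1 ✗
(4,4)S 0/1 ✗

(1,2), (2,2), (3,2), (4,1), (4,4)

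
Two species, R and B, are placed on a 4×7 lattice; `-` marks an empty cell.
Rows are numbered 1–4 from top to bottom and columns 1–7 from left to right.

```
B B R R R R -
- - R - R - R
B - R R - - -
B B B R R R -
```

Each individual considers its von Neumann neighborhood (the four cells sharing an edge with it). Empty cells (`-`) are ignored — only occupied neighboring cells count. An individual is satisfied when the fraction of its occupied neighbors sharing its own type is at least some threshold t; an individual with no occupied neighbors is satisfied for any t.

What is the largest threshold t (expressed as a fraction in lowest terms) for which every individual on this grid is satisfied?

1/3

(1,1)B 1/1
(1,2)B 1/2
(1,3)R 2/3
(1,4)R 2/2
(1,5)R 3/3
(1,6)R 1/1
(2,3)R 2/2
(2,5)R 1/1
(2,7)R — no occupied neighbors
(3,1)B 1/1
(3,3)R 2/3
(3,4)R 2/2
(4,1)B 2/2
(4,2)B 2/2
(4,3)B 1/3
(4,4)R 2/3
(4,5)R 2/2
(4,6)R 1/1
The smallest same-type fraction is 1/3 at (4,3), which reduces to 1/3. Any threshold above that leaves this individual unsatisfied.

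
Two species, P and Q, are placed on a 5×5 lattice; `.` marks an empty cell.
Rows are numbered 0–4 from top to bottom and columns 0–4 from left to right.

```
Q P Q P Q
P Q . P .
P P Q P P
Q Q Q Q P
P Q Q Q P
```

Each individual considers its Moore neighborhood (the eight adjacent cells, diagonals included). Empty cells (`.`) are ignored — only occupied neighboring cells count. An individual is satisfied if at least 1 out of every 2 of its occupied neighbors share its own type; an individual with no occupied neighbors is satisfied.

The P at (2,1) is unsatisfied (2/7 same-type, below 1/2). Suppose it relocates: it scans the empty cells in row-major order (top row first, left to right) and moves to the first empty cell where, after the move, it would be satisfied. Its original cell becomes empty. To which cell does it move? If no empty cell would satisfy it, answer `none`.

(1,2)

Vacating (2,1). Empty cells in order:
  (1,2): 4/7 same-type → satisfied — stop here.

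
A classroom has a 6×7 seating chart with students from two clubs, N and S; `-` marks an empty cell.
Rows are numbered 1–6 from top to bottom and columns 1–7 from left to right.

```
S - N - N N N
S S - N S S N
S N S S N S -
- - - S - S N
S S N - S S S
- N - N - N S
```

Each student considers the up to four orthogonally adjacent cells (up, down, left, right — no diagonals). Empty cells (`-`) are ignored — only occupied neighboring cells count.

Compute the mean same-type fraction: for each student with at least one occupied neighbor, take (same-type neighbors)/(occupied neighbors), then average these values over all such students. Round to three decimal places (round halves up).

(1,1)S 1/1
(1,3)N — no occupied neighbors
(1,5)N 1/2
(1,6)N 2/3
(1,7)N 2/2
(2,1)S 3/3
(2,2)S 1/2
(2,4)N 0/2
(2,5)S 1/4
(2,6)S 2/4
(2,7)N 1/2
(3,1)S 1/2
(3,2)N 0/3
(3,3)S 1/2
(3,4)S 2/4
(3,5)N 0/3
(3,6)S 2/3
(4,4)S 1/1
(4,6)S 2/3
(4,7)N 0/2
(5,1)S 1/1
(5,2)S 1/3
(5,3)N 0/1
(5,5)S 1/1
(5,6)S 3/4
(5,7)S 2/3
(6,2)N 0/1
(6,4)N — no occupied neighbors
(6,6)N 0/2
(6,7)S 1/2
Sum over 28 students: 1/1 + 1/2 + 2/3 + 2/2 + 3/3 + 1/2 + 0/2 + 1/4 + 2/4 + 1/2 + 1/2 + 0/3 + 1/2 + 2/4 + 0/3 + 2/3 + 1/1 + 2/3 + 0/2 + 1/1 + 1/3 + 0/1 + 1/1 + 3/4 + 2/3 + 0/1 + 0/2 + 1/2 = 14; mean = 14 ÷ 28 = 1/2 = 0.5 → 0.500.

0.500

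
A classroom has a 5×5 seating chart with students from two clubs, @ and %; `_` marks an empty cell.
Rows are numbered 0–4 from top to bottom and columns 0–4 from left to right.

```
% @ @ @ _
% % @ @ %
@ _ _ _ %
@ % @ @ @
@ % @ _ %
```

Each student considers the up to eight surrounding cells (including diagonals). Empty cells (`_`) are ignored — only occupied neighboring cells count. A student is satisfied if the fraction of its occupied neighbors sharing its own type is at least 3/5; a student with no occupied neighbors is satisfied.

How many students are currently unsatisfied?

Row 0: (0,0)% 2/3 satisfied · (0,1)@ 2/5 not · (0,2)@ 4/5 satisfied · (0,3)@ 3/4 satisfied
Row 1: (1,0)% 2/4 not · (1,1)% 2/6 not · (1,2)@ 4/5 satisfied · (1,3)@ 3/5 satisfied · (1,4)% 1/3 not
Row 2: (2,0)@ 1/4 not · (2,4)% 1/4 not
Row 3: (3,0)@ 2/4 not · (3,1)% 1/6 not · (3,2)@ 2/4 not · (3,3)@ 3/5 satisfied · (3,4)@ 1/3 not
Row 4: (4,0)@ 1/3 not · (4,1)% 1/5 not · (4,2)@ 2/4 not · (4,4)% 0/2 not
Unsatisfied: (0,1), (1,0), (1,1), (1,4), (2,0), (2,4), (3,0), (3,1), (3,2), (3,4), (4,0), (4,1), (4,2), (4,4) — 14 in total.

14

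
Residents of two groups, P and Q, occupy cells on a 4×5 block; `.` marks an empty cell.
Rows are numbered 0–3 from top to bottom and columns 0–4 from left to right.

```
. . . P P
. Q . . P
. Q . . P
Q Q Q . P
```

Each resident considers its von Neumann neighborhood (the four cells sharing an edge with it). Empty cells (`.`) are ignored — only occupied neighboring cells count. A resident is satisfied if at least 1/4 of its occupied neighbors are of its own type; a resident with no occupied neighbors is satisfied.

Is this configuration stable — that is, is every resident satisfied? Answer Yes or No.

Yes

(0,3)P 1/1 ok
(0,4)P 2/2 ok
(1,1)Q 1/1 ok
(1,4)P 2/2 ok
(2,1)Q 2/2 ok
(2,4)P 2/2 ok
(3,0)Q 1/1 ok
(3,1)Q 3/3 ok
(3,2)Q 1/1 ok
(3,4)P 1/1 ok
All meet the threshold, so the configuration is stable.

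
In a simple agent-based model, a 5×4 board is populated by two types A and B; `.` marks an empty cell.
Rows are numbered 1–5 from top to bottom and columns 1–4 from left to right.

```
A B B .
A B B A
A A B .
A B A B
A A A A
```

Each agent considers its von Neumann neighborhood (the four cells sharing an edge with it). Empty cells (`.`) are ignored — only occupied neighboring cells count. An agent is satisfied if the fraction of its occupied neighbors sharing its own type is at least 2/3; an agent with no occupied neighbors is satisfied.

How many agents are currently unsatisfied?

Row 1: (1,1)A 1/2 ✗ · (1,2)B 2/3 ✓ · (1,3)B 2/2 ✓
Row 2: (2,1)A 2/3 ✓ · (2,2)B 2/4 ✗ · (2,3)B 3/4 ✓ · (2,4)A 0/1 ✗
Row 3: (3,1)A 3/3 ✓ · (3,2)A 1/4 ✗ · (3,3)B 1/3 ✗
Row 4: (4,1)A 2/3 ✓ · (4,2)B 0/4 ✗ · (4,3)A 1/4 ✗ · (4,4)B 0/2 ✗
Row 5: (5,1)A 2/2 ✓ · (5,2)A 2/3 ✓ · (5,3)A 3/3 ✓ · (5,4)A 1/2 ✗
Unsatisfied: (1,1), (2,2), (2,4), (3,2), (3,3), (4,2), (4,3), (4,4), (5,4) — 9 in total.

9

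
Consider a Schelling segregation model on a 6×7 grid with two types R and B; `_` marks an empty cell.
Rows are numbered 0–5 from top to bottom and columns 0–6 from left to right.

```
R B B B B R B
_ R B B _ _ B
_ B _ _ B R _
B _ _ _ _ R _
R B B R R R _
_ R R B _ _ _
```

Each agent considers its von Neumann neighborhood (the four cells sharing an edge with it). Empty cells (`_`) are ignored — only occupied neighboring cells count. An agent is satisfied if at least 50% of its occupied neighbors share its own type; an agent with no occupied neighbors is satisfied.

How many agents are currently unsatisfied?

13

(0,0)R 0/1 not
(0,1)B 1/3 not
(0,2)B 3/3 satisfied
(0,3)B 3/3 satisfied
(0,4)B 1/2 satisfied
(0,5)R 0/2 not
(0,6)B 1/2 satisfied
(1,1)R 0/3 not
(1,2)B 2/3 satisfied
(1,3)B 2/2 satisfied
(1,6)B 1/1 satisfied
(2,1)B 0/1 not
(2,4)B 0/1 not
(2,5)R 1/2 satisfied
(3,0)B 0/1 not
(3,5)R 2/2 satisfied
(4,0)R 0/2 not
(4,1)B 1/3 not
(4,2)B 1/3 not
(4,3)R 1/3 not
(4,4)R 2/2 satisfied
(4,5)R 2/2 satisfied
(5,1)R 1/2 satisfied
(5,2)R 1/3 not
(5,3)B 0/2 not
Unsatisfied: (0,0), (0,1), (0,5), (1,1), (2,1), (2,4), (3,0), (4,0), (4,1), (4,2), (4,3), (5,2), (5,3) — 13 in total.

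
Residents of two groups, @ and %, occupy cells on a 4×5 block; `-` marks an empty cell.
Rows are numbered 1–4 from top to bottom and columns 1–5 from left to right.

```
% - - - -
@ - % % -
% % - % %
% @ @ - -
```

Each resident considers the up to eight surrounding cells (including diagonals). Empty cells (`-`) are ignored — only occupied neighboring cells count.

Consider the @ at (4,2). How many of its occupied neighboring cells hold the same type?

1

Occupied neighbors of (4,2): (3,1)=%, (3,2)=%, (4,1)=%, (4,3)=@.
Same type (@): 1 of 4.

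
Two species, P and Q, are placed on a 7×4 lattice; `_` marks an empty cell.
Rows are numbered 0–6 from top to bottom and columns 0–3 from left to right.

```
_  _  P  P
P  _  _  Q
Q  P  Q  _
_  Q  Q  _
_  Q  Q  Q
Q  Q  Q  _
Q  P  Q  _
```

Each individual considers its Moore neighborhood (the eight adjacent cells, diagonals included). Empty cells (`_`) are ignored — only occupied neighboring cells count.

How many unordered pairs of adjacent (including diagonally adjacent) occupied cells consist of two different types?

12

Scan each occupied cell's neighbors to the right and below (and the two forward diagonals) so each pair is counted once.
Row 0: P(0,2)–P(0,3)= P(0,2)–Q(1,3)≠ P(0,3)–Q(1,3)≠  → 2/3 unlike.
Row 1: P(1,0)–Q(2,0)≠ P(1,0)–P(2,1)= Q(1,3)–Q(2,2)=  → 1/3 unlike.
Row 2: Q(2,0)–P(2,1)≠ Q(2,0)–Q(3,1)= P(2,1)–Q(2,2)≠ P(2,1)–Q(3,1)≠ P(2,1)–Q(3,2)≠ Q(2,2)–Q(3,2)= Q(2,2)–Q(3,1)=  → 4/7 unlike.
Row 3: Q(3,1)–Q(3,2)= Q(3,1)–Q(4,1)= Q(3,1)–Q(4,2)= Q(3,2)–Q(4,2)= Q(3,2)–Q(4,3)= Q(3,2)–Q(4,1)=  → 0/6 unlike.
Row 4: Q(4,1)–Q(4,2)= Q(4,1)–Q(5,1)= Q(4,1)–Q(5,2)= Q(4,1)–Q(5,0)= Q(4,2)–Q(4,3)= Q(4,2)–Q(5,2)= Q(4,2)–Q(5,1)= Q(4,3)–Q(5,2)=  → 0/8 unlike.
Row 5: Q(5,0)–Q(5,1)= Q(5,0)–Q(6,0)= Q(5,0)–P(6,1)≠ Q(5,1)–Q(5,2)= Q(5,1)–P(6,1)≠ Q(5,1)–Q(6,2)= Q(5,1)–Q(6,0)= Q(5,2)–Q(6,2)= Q(5,2)–P(6,1)≠  → 3/9 unlike.
Row 6: Q(6,0)–P(6,1)≠ P(6,1)–Q(6,2)≠  → 2/2 unlike.
Total adjacent occupied pairs: 38; unlike-type pairs: 12.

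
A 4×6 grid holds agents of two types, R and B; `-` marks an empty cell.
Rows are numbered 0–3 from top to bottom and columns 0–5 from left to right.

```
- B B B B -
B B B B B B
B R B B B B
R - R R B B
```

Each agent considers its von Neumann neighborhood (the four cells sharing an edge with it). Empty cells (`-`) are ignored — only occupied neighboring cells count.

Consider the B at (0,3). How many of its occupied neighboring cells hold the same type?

Occupied neighbors of (0,3): (1,3)=B, (0,2)=B, (0,4)=B.
Same type (B): 3 of 3.

3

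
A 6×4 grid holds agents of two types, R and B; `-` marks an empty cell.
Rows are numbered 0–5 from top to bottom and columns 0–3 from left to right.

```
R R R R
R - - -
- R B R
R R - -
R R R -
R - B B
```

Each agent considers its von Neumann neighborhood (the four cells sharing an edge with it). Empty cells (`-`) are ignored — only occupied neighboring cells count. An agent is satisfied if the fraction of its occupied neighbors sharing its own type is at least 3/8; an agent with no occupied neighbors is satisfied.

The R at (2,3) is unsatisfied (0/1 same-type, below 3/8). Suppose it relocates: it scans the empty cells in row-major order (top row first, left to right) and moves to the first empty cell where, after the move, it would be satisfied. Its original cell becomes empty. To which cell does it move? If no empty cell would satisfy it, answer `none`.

Vacating (2,3). Empty cells in order:
  (1,1): 3/3 same-type → satisfied — stop here.

(1,1)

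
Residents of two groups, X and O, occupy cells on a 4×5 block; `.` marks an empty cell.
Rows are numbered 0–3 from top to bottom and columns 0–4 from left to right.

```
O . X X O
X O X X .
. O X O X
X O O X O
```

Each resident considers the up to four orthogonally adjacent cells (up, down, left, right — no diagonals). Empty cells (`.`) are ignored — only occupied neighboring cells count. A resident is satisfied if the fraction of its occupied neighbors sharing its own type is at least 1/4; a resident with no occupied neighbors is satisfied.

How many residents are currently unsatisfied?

8

Row 0: (0,0)O 0/1 ✗ · (0,2)X 2/2 ✓ · (0,3)X 2/3 ✓ · (0,4)O 0/1 ✗
Row 1: (1,0)X 0/2 ✗ · (1,1)O 1/3 ✓ · (1,2)X 3/4 ✓ · (1,3)X 2/3 ✓
Row 2: (2,1)O 2/3 ✓ · (2,2)X 1/4 ✓ · (2,3)O 0/4 ✗ · (2,4)X 0/2 ✗
Row 3: (3,0)X 0/1 ✗ · (3,1)O 2/3 ✓ · (3,2)O 1/3 ✓ · (3,3)X 0/3 ✗ · (3,4)O 0/2 ✗
Unsatisfied: (0,0), (0,4), (1,0), (2,3), (2,4), (3,0), (3,3), (3,4) — 8 in total.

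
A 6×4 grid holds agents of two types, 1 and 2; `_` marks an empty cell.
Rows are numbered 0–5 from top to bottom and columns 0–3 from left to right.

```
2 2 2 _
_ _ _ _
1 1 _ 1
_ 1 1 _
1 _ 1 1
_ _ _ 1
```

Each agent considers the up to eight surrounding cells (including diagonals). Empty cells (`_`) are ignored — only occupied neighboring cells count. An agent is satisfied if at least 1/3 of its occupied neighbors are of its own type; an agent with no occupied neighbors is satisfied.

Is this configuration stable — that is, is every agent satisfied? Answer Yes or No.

Yes

(0,0)2 1/1 satisfied
(0,1)2 2/2 satisfied
(0,2)2 1/1 satisfied
(2,0)1 2/2 satisfied
(2,1)1 3/3 satisfied
(2,3)1 1/1 satisfied
(3,1)1 5/5 satisfied
(3,2)1 5/5 satisfied
(4,0)1 1/1 satisfied
(4,2)1 4/4 satisfied
(4,3)1 3/3 satisfied
(5,3)1 2/2 satisfied
All meet the threshold, so the configuration is stable.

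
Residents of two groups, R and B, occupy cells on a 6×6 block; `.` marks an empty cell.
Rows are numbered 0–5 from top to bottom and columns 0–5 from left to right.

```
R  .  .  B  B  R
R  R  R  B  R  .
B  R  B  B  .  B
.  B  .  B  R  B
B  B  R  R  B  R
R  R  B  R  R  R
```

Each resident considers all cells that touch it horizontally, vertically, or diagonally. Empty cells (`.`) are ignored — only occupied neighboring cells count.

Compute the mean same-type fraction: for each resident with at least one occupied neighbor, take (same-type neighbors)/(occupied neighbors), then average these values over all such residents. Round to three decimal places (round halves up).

0.501

(0,0)R 2/2
(0,3)B 2/4
(0,4)B 2/4
(0,5)R 1/2
(1,0)R 3/4
(1,1)R 4/6
(1,2)R 2/6
(1,3)B 4/6
(1,4)R 1/6
(2,0)B 1/4
(2,1)R 3/6
(2,2)B 4/7
(2,3)B 3/6
(2,5)B 1/3
(3,1)B 4/6
(3,3)B 3/6
(3,4)R 2/7
(3,5)B 2/4
(4,0)B 2/4
(4,1)B 3/6
(4,2)R 3/7
(4,3)R 4/7
(4,4)B 2/8
(4,5)R 3/5
(5,0)R 1/3
(5,1)R 2/5
(5,2)B 1/5
(5,3)R 3/5
(5,4)R 4/5
(5,5)R 2/3
Sum over 30 residents: 2/2 + 2/4 + 2/4 + 1/2 + 3/4 + 4/6 + 2/6 + 4/6 + 1/6 + 1/4 + 3/6 + 4/7 + 3/6 + 1/3 + 4/6 + 3/6 + 2/7 + 2/4 + 2/4 + 3/6 + 3/7 + 4/7 + 2/8 + 3/5 + 1/3 + 2/5 + 1/5 + 3/5 + 4/5 + 2/3 = 6317/420; mean = 6317/420 ÷ 30 = 6317/12600 = 0.501349… → 0.501.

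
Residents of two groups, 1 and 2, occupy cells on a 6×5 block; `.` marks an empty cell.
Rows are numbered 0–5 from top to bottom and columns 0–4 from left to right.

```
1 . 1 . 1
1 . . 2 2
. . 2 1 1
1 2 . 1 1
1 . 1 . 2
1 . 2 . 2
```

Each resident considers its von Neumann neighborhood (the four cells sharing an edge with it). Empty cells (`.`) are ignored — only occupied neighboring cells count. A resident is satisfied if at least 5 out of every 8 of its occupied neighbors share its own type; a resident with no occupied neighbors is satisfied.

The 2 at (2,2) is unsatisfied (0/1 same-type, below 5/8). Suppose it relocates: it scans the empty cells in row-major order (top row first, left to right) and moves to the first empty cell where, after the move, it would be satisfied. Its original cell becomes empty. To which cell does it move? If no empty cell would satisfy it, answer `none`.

Vacating (2,2). Empty cells in order:
  (0,1): 0/2 same-type → still unsatisfied.
  (0,3): 1/3 same-type → still unsatisfied.
  (1,1): 0/1 same-type → still unsatisfied.
  (1,2): 1/2 same-type → still unsatisfied.
  (2,0): 0/2 same-type → still unsatisfied.
  (2,1): 1/1 same-type → satisfied — stop here.

(2,1)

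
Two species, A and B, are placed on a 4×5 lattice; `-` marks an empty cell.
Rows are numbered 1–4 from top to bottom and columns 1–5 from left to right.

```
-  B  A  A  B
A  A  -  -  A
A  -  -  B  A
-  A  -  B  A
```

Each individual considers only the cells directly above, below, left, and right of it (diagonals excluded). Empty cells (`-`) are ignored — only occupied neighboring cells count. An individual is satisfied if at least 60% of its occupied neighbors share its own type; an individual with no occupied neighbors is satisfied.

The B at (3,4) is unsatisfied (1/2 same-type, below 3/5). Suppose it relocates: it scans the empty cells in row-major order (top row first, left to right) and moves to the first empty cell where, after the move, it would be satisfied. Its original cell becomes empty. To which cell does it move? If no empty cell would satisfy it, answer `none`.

Vacating (3,4). Empty cells in order:
  (1,1): 1/2 same-type → still unsatisfied.
  (2,3): 0/2 same-type → still unsatisfied.
  (2,4): 0/2 same-type → still unsatisfied.
  (3,2): 0/3 same-type → still unsatisfied.
  (3,3): 0/0 same-type → satisfied — stop here.

(3,3)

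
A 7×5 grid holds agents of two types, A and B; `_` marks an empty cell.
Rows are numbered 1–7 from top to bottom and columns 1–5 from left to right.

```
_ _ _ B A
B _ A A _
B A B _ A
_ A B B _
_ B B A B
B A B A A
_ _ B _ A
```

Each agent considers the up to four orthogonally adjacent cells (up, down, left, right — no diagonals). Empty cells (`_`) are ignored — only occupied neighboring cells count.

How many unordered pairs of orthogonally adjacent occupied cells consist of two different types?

15

Scan each occupied cell's neighbors to the right and below so each pair is counted once.
Row 1: B(1,4)–A(1,5)≠ B(1,4)–A(2,4)≠  → 2/2 unlike.
Row 2: B(2,1)–B(3,1)= A(2,3)–A(2,4)= A(2,3)–B(3,3)≠  → 1/3 unlike.
Row 3: B(3,1)–A(3,2)≠ A(3,2)–B(3,3)≠ A(3,2)–A(4,2)= B(3,3)–B(4,3)=  → 2/4 unlike.
Row 4: A(4,2)–B(4,3)≠ A(4,2)–B(5,2)≠ B(4,3)–B(4,4)= B(4,3)–B(5,3)= B(4,4)–A(5,4)≠  → 3/5 unlike.
Row 5: B(5,2)–B(5,3)= B(5,2)–A(6,2)≠ B(5,3)–A(5,4)≠ B(5,3)–B(6,3)= A(5,4)–B(5,5)≠ A(5,4)–A(6,4)= B(5,5)–A(6,5)≠  → 4/7 unlike.
Row 6: B(6,1)–A(6,2)≠ A(6,2)–B(6,3)≠ B(6,3)–A(6,4)≠ B(6,3)–B(7,3)= A(6,4)–A(6,5)= A(6,5)–A(7,5)=  → 3/6 unlike.
Total adjacent occupied pairs: 27; unlike-type pairs: 15.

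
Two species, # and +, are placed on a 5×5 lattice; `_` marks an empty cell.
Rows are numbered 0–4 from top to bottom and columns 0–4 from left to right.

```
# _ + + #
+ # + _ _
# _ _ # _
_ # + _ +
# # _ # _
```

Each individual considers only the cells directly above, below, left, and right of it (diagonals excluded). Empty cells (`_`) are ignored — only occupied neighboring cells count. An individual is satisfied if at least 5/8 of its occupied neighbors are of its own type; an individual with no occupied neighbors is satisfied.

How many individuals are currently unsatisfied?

(0,0)# 0/1 ✗
(0,2)+ 2/2 ✓
(0,3)+ 1/2 ✗
(0,4)# 0/1 ✗
(1,0)+ 0/3 ✗
(1,1)# 0/2 ✗
(1,2)+ 1/2 ✗
(2,0)# 0/1 ✗
(2,3)# 0/0 ✓
(3,1)# 1/2 ✗
(3,2)+ 0/1 ✗
(3,4)+ 0/0 ✓
(4,0)# 1/1 ✓
(4,1)# 2/2 ✓
(4,3)# 0/0 ✓
Unsatisfied: (0,0), (0,3), (0,4), (1,0), (1,1), (1,2), (2,0), (3,1), (3,2) — 9 in total.

9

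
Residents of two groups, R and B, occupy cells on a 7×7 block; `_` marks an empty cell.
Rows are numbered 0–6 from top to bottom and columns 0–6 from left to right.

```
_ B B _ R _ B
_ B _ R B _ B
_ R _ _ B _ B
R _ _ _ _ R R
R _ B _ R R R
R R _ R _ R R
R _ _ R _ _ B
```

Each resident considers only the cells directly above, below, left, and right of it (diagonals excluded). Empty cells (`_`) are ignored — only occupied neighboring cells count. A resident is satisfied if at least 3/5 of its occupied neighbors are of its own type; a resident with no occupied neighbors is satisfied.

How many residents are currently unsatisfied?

(0,1)B 2/2 satisfied
(0,2)B 1/1 satisfied
(0,4)R 0/1 not
(0,6)B 1/1 satisfied
(1,1)B 1/2 not
(1,3)R 0/1 not
(1,4)B 1/3 not
(1,6)B 2/2 satisfied
(2,1)R 0/1 not
(2,4)B 1/1 satisfied
(2,6)B 1/2 not
(3,0)R 1/1 satisfied
(3,5)R 2/2 satisfied
(3,6)R 2/3 satisfied
(4,0)R 2/2 satisfied
(4,2)B 0/0 satisfied
(4,4)R 1/1 satisfied
(4,5)R 4/4 satisfied
(4,6)R 3/3 satisfied
(5,0)R 3/3 satisfied
(5,1)R 1/1 satisfied
(5,3)R 1/1 satisfied
(5,5)R 2/2 satisfied
(5,6)R 2/3 satisfied
(6,0)R 1/1 satisfied
(6,3)R 1/1 satisfied
(6,6)B 0/1 not
Unsatisfied: (0,4), (1,1), (1,3), (1,4), (2,1), (2,6), (6,6) — 7 in total.

7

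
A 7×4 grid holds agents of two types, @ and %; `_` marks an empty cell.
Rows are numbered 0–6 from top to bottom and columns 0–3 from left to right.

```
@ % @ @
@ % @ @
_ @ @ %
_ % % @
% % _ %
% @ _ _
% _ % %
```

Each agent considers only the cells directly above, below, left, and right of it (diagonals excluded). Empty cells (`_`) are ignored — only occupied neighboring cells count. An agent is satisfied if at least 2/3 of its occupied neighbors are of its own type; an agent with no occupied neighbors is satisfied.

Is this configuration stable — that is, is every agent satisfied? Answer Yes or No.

No

(0,0)@ 1/2 unhappy
(0,1)% 1/3 unhappy
(0,2)@ 2/3 ok
(0,3)@ 2/2 ok
(1,0)@ 1/2 unhappy
(1,1)% 1/4 unhappy
(1,2)@ 3/4 ok
(1,3)@ 2/3 ok
(2,1)@ 1/3 unhappy
(2,2)@ 2/4 unhappy
(2,3)% 0/3 unhappy
(3,1)% 2/3 ok
(3,2)% 1/3 unhappy
(3,3)@ 0/3 unhappy
(4,0)% 2/2 ok
(4,1)% 2/3 ok
(4,3)% 0/1 unhappy
(5,0)% 2/3 ok
(5,1)@ 0/2 unhappy
(6,0)% 1/1 ok
(6,2)% 1/1 ok
(6,3)% 1/1 ok
For instance (0,0) has only 1/2 same-type neighbors, below 2/3.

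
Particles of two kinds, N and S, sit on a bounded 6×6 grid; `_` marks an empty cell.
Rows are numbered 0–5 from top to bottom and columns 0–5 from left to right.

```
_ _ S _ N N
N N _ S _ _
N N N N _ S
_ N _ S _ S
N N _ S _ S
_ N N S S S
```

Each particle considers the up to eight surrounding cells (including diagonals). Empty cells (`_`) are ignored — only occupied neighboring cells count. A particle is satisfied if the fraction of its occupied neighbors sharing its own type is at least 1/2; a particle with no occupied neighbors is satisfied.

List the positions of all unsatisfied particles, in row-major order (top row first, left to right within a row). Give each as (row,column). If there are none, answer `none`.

(1,3), (2,3), (3,3)

(0,2)S 1/2 satisfied
(0,4)N 1/2 satisfied
(0,5)N 1/1 satisfied
(1,0)N 3/3 satisfied
(1,1)N 4/5 satisfied
(1,3)S 1/4 not
(2,0)N 4/4 satisfied
(2,1)N 5/5 satisfied
(2,2)N 4/6 satisfied
(2,3)N 1/3 not
(2,5)S 1/1 satisfied
(3,1)N 5/5 satisfied
(3,3)S 1/3 not
(3,5)S 2/2 satisfied
(4,0)N 3/3 satisfied
(4,1)N 4/4 satisfied
(4,3)S 3/4 satisfied
(4,5)S 3/3 satisfied
(5,1)N 3/3 satisfied
(5,2)N 2/4 satisfied
(5,3)S 2/3 satisfied
(5,4)S 4/4 satisfied
(5,5)S 2/2 satisfied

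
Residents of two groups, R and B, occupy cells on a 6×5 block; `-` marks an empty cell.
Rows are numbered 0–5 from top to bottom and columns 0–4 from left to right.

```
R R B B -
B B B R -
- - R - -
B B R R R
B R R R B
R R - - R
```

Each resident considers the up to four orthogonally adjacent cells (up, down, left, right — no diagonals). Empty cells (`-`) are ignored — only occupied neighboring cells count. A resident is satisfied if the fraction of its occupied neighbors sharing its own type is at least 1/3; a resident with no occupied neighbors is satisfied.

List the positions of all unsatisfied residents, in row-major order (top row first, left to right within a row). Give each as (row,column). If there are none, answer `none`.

(1,3), (4,4), (5,4)

(0,0)R 1/2 ✓
(0,1)R 1/3 ✓
(0,2)B 2/3 ✓
(0,3)B 1/2 ✓
(1,0)B 1/2 ✓
(1,1)B 2/3 ✓
(1,2)B 2/4 ✓
(1,3)R 0/2 ✗
(2,2)R 1/2 ✓
(3,0)B 2/2 ✓
(3,1)B 1/3 ✓
(3,2)R 3/4 ✓
(3,3)R 3/3 ✓
(3,4)R 1/2 ✓
(4,0)B 1/3 ✓
(4,1)R 2/4 ✓
(4,2)R 3/3 ✓
(4,3)R 2/3 ✓
(4,4)B 0/3 ✗
(5,0)R 1/2 ✓
(5,1)R 2/2 ✓
(5,4)R 0/1 ✗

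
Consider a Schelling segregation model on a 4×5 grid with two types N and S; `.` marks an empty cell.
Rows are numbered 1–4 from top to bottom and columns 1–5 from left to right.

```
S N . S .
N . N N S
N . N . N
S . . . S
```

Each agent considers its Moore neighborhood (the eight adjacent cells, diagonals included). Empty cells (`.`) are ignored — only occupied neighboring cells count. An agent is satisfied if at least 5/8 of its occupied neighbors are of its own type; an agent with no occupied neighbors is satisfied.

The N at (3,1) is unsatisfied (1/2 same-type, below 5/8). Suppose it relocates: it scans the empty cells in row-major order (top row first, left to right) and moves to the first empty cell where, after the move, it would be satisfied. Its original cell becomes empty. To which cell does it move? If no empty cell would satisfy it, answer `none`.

Vacating (3,1). Empty cells in order:
  (1,3): 3/4 same-type → satisfied — stop here.

(1,3)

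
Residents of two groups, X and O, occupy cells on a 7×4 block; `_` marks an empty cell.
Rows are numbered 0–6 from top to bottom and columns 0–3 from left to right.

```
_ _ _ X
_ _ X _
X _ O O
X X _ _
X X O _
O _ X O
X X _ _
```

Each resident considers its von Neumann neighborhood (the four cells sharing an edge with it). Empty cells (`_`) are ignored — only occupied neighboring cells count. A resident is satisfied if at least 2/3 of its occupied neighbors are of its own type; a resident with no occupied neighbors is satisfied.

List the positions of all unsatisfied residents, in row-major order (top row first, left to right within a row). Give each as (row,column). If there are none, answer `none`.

Row 0: (0,3)X 0/0 ✓
Row 1: (1,2)X 0/1 ✗
Row 2: (2,0)X 1/1 ✓ · (2,2)O 1/2 ✗ · (2,3)O 1/1 ✓
Row 3: (3,0)X 3/3 ✓ · (3,1)X 2/2 ✓
Row 4: (4,0)X 2/3 ✓ · (4,1)X 2/3 ✓ · (4,2)O 0/2 ✗
Row 5: (5,0)O 0/2 ✗ · (5,2)X 0/2 ✗ · (5,3)O 0/1 ✗
Row 6: (6,0)X 1/2 ✗ · (6,1)X 1/1 ✓

(1,2), (2,2), (4,2), (5,0), (5,2), (5,3), (6,0)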